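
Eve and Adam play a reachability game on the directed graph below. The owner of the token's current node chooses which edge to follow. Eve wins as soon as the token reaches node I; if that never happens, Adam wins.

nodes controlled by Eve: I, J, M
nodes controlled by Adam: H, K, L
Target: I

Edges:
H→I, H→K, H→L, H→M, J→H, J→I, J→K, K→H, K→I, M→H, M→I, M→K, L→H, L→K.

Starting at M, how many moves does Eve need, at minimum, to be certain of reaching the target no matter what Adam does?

1

A0 = {I}
A1: add {J, M} — J (Eve) has J→I; M (Eve) has M→I.
A2 = A1; e.g. H (Adam) can still go to K. Fixed point.
M enters the attractor at level 1, so Eve can force the target in 1 move from there.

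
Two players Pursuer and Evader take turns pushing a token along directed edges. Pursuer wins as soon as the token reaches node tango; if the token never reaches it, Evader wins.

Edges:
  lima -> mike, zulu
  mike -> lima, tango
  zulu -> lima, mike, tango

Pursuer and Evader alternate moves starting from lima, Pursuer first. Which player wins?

Track states (vertex, player-to-move).
A0 = {(tango,Pursuer), (tango,Evader)}
A1: add {(mike,Pursuer), (zulu,Pursuer)}.
A2: add {(lima,Evader)}.
A3 = A2; e.g. (lima,Pursuer) stays out. (lima,Pursuer) never enters ⇒ Evader avoids the target.

Evader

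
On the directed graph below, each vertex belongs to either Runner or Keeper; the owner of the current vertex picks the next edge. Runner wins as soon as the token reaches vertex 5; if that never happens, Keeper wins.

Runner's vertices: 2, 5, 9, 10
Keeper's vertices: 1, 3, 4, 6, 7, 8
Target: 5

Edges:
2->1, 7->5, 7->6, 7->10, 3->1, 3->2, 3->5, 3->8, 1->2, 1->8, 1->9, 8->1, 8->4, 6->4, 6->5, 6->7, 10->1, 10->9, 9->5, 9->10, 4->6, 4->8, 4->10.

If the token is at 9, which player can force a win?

Runner

A0 = {5}
A1: add {9} — 9 (Runner) has 9→5.
9 ∈ A1, so Runner can force the target.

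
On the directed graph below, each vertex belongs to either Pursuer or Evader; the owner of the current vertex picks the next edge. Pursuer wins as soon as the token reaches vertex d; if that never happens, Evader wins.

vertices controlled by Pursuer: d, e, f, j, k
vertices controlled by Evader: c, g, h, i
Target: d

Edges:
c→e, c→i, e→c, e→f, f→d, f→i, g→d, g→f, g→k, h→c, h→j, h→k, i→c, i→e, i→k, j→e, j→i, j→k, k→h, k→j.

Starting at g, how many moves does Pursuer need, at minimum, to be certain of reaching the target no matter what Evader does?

A0 = {d}
A1: add {f} — f (Pursuer) has f→d.
A2: add {e} — e (Pursuer) has e→f.
A3: add {j} — j (Pursuer) has j→e.
A4: add {k} — k (Pursuer) has k→j.
A5: add {g} — g (Evader): all of {d, f, k} already in.
A6 = A5; e.g. c (Evader) can still go to i. Fixed point.
g enters the attractor at level 5, so Pursuer can force the target in 5 moves from there.

5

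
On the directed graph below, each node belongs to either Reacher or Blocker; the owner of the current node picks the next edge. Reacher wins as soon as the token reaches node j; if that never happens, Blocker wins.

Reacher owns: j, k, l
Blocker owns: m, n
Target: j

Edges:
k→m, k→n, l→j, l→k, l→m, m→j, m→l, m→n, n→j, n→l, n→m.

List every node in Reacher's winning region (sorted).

j, l

A0 = {j}
A1: add {l} — l (Reacher) has l→j.
A2 = A1; e.g. k (Reacher) has no edge into A1. Fixed point.
Reacher's winning region = {j, l}.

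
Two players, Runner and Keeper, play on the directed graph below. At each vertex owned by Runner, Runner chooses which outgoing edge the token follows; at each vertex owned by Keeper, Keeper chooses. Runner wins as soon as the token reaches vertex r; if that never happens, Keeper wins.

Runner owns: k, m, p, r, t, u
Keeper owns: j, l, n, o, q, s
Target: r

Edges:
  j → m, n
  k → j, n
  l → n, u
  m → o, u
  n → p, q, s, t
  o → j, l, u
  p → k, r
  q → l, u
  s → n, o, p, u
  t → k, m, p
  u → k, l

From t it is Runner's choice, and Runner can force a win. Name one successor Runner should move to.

p

A0 = {r}
A1: add {p} — p (Runner) has p→r.
A2: add {t} — t (Runner) has t→p.
A3 = A2; e.g. j (Keeper) can still go to m. Fixed point.
From t, successor p is in the attractor (rank 1); the other successors k, m are not.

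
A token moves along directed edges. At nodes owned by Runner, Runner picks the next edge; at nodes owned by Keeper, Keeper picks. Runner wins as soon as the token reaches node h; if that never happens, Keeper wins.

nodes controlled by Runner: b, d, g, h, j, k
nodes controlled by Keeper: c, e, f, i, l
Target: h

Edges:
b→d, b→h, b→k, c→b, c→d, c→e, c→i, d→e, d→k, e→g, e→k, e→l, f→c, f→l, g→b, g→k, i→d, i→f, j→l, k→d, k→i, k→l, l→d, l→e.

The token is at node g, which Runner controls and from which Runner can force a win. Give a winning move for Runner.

A0 = {h}
A1: add {b} — b (Runner) has b→h.
A2: add {g} — g (Runner) has g→b.
A3 = A2; e.g. c (Keeper) can still go to d. Fixed point.
From g, successor b is in the attractor (rank 1); the other successor k is not.

b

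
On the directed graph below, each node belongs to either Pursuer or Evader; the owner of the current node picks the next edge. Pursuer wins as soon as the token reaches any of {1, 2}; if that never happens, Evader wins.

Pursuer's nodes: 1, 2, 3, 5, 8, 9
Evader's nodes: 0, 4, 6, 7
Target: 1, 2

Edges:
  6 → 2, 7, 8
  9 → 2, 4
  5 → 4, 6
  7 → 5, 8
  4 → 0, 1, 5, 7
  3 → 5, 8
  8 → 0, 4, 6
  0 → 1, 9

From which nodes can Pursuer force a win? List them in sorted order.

0, 1, 2, 3, 8, 9

A0 = {1, 2}
A1: add {9} — 9 (Pursuer) has 9→2.
A2: add {0} — 0 (Evader): all of {1, 9} already in.
A3: add {8} — 8 (Pursuer) has 8→0.
A4: add {3} — 3 (Pursuer) has 3→8.
A5 = A4; e.g. 4 (Evader) can still go to 5. Fixed point.
Pursuer's winning region = {0, 1, 2, 3, 8, 9}.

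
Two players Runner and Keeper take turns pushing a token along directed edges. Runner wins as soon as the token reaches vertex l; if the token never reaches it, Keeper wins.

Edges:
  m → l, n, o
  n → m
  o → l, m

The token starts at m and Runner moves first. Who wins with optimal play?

Track states (vertex, player-to-move).
A0 = {(l,Runner), (l,Keeper)}
A1: add {(m,Runner), (o,Runner)}.
(m,Runner) ∈ A1 ⇒ Runner forces the target.

Runner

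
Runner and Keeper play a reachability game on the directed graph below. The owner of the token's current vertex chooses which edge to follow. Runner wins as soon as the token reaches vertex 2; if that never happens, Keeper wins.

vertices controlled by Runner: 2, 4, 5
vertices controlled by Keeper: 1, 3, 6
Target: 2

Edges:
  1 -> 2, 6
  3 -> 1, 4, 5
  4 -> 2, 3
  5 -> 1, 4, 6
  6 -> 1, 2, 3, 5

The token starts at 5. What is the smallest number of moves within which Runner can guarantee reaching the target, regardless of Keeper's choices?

A0 = {2}
A1: add {4} — 4 (Runner) has 4→2.
A2: add {5} — 5 (Runner) has 5→4.
A3 = A2; e.g. 1 (Keeper) can still go to 6. Fixed point.
5 enters the attractor at level 2, so Runner can force the target in 2 moves from there.

2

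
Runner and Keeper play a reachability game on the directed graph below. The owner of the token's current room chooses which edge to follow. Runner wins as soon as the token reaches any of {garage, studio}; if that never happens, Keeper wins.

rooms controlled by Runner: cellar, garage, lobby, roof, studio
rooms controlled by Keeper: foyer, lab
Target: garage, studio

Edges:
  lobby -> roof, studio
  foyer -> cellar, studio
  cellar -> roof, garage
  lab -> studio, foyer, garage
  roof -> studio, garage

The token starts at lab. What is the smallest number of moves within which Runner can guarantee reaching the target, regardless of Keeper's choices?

3

A0 = {garage, studio}
A1: add {cellar, lobby, roof} — lobby (Runner) has lobby→studio; roof (Runner) has roof→studio; cellar (Runner) has cellar→garage.
A2: add {foyer} — foyer (Keeper): all of {cellar, studio} already in.
A3: add {lab} — lab (Keeper): all of {studio, foyer, garage} already in.
A3 = all vertices. Fixed point.
lab enters the attractor at level 3, so Runner can force the target in 3 moves from there.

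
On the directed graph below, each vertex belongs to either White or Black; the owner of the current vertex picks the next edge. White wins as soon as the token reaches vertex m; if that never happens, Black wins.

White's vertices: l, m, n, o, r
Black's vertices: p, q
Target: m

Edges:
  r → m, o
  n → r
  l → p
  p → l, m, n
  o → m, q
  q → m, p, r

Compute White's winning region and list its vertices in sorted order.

m, n, o, r

A0 = {m}
A1: add {o, r} — o (White) has o→m; r (White) has r→m.
A2: add {n} — n (White) has n→r.
A3 = A2; e.g. l (White) has no edge into A2. Fixed point.
White's winning region = {m, n, o, r}.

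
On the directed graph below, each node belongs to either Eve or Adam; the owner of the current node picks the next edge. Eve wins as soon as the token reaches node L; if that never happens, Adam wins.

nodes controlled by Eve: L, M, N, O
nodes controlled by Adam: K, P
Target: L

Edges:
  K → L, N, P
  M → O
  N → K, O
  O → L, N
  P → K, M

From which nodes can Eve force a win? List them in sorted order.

A0 = {L}
A1: add {O} — O (Eve) has O→L.
A2: add {M, N} — M (Eve) has M→O; N (Eve) has N→O.
A3 = A2; e.g. K (Adam) can still go to P. Fixed point.
Eve's winning region = {L, M, N, O}.

L, M, N, O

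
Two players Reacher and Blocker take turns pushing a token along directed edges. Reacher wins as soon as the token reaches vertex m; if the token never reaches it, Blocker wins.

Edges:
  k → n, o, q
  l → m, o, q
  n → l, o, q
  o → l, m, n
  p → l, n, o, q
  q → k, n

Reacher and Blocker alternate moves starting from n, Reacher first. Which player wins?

Track states (vertex, player-to-move).
A0 = {(m,Reacher), (m,Blocker)}
A1: add {(l,Reacher), (o,Reacher)}.
A2 = A1; e.g. (k,Reacher) stays out. (n,Reacher) never enters ⇒ Blocker avoids the target.

Blocker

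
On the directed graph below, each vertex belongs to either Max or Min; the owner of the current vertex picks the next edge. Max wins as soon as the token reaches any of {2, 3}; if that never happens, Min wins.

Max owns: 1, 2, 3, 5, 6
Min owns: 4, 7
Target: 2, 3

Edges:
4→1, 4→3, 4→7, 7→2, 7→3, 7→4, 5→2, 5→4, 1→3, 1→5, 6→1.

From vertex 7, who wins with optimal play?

A0 = {2, 3}
A1: add {1, 5} — 1 (Max) has 1→3; 5 (Max) has 5→2.
A2: add {6} — 6 (Max) has 6→1.
A3 = A2; e.g. 4 (Min) can still go to 7. Fixed point.
7 never enters the attractor, so Min can avoid the target forever.

Min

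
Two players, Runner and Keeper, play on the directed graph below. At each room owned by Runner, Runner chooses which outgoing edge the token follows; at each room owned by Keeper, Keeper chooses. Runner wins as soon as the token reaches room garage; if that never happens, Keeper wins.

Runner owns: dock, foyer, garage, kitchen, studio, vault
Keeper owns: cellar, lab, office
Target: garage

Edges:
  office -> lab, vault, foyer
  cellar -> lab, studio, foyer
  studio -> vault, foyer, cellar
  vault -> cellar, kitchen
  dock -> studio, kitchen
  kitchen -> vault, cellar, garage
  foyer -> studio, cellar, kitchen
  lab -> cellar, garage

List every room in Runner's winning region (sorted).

dock, foyer, garage, kitchen, studio, vault

A0 = {garage}
A1: add {kitchen} — kitchen (Runner) has kitchen→garage.
A2: add {dock, foyer, vault} — vault (Runner) has vault→kitchen; foyer (Runner) has foyer→kitchen; dock (Runner) has dock→kitchen.
A3: add {studio} — studio (Runner) has studio→vault.
A4 = A3; e.g. office (Keeper) can still go to lab. Fixed point.
Runner's winning region = {dock, foyer, garage, kitchen, studio, vault}.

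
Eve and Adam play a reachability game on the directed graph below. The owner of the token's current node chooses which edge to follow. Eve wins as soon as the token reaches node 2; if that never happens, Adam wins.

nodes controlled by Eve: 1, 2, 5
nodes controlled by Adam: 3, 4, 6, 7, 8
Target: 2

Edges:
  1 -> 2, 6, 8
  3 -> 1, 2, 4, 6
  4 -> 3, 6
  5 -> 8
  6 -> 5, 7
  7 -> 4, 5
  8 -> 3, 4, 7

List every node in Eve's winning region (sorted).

1, 2

A0 = {2}
A1: add {1} — 1 (Eve) has 1→2.
A2 = A1; e.g. 3 (Adam) can still go to 4. Fixed point.
Eve's winning region = {1, 2}.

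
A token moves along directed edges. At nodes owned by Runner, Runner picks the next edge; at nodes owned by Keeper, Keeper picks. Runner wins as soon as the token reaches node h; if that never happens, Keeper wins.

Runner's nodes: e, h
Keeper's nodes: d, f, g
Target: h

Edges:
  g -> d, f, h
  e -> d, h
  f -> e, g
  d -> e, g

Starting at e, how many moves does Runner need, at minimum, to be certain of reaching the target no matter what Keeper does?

1

A0 = {h}
A1: add {e} — e (Runner) has e→h.
A2 = A1; e.g. d (Keeper) can still go to g. Fixed point.
e enters the attractor at level 1, so Runner can force the target in 1 move from there.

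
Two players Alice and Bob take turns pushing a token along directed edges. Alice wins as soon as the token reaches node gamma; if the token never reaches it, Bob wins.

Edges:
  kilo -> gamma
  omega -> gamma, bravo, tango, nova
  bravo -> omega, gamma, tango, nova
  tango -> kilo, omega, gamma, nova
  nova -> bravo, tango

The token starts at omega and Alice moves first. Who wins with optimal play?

Alice

Track states (vertex, player-to-move).
A0 = {(gamma,Alice), (gamma,Bob)}
A1: add {(kilo,Alice), (kilo,Bob), (omega,Alice), (bravo,Alice), (tango,Alice)}.
(omega,Alice) ∈ A1 ⇒ Alice forces the target.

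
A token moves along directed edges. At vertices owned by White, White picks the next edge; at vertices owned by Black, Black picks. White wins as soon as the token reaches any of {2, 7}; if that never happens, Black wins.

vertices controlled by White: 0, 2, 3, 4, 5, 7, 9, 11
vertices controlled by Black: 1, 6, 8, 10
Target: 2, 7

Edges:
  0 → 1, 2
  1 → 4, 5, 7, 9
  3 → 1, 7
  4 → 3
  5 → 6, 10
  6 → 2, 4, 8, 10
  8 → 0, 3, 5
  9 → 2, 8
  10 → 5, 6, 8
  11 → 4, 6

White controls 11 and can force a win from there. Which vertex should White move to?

4

A0 = {2, 7}
A1: add {0, 3, 9} — 0 (White) has 0→2; 3 (White) has 3→7; 9 (White) has 9→2.
A2: add {4} — 4 (White) has 4→3.
A3: add {11} — 11 (White) has 11→4.
A4 = A3; e.g. 1 (Black) can still go to 5. Fixed point.
From 11, successor 4 is in the attractor (rank 2); the other successor 6 is not.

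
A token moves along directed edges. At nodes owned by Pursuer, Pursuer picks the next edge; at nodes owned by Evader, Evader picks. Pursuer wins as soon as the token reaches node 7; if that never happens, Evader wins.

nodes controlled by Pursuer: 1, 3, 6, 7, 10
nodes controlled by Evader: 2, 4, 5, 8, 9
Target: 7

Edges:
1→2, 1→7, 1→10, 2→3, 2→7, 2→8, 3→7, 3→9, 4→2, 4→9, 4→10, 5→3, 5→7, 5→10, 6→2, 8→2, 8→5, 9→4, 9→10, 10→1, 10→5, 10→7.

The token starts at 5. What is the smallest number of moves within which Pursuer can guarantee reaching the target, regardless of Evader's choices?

A0 = {7}
A1: add {1, 3, 10} — 1 (Pursuer) has 1→7; 3 (Pursuer) has 3→7; 10 (Pursuer) has 10→7.
A2: add {5} — 5 (Evader): all of {3, 7, 10} already in.
A3 = A2; e.g. 2 (Evader) can still go to 8. Fixed point.
5 enters the attractor at level 2, so Pursuer can force the target in 2 moves from there.

2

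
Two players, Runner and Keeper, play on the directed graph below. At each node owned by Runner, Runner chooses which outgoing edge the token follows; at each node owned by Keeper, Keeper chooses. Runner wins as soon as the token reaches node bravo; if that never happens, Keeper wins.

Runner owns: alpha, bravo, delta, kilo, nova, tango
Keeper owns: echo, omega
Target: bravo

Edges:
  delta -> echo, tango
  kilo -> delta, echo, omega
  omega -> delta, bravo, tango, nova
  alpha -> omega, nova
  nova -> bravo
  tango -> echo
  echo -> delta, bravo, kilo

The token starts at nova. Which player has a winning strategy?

A0 = {bravo}
A1: add {nova} — nova (Runner) has nova→bravo.
nova ∈ A1, so Runner can force the target.

Runner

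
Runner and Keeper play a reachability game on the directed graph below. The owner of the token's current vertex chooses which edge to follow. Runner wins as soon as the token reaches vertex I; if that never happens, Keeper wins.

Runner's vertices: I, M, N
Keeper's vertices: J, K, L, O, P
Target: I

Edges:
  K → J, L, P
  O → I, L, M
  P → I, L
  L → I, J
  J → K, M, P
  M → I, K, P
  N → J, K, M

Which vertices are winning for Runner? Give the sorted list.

I, M, N

A0 = {I}
A1: add {M} — M (Runner) has M→I.
A2: add {N} — N (Runner) has N→M.
A3 = A2; e.g. J (Keeper) can still go to K. Fixed point.
Runner's winning region = {I, M, N}.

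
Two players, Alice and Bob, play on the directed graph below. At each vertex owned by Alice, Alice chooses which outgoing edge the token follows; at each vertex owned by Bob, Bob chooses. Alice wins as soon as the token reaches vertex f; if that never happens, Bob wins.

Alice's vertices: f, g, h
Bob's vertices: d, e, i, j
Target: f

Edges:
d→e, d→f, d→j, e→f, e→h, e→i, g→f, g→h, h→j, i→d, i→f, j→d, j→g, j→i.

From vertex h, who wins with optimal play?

Bob

A0 = {f}
A1: add {g} — g (Alice) has g→f.
A2 = A1; e.g. d (Bob) can still go to e. Fixed point.
h never enters the attractor, so Bob can avoid the target forever.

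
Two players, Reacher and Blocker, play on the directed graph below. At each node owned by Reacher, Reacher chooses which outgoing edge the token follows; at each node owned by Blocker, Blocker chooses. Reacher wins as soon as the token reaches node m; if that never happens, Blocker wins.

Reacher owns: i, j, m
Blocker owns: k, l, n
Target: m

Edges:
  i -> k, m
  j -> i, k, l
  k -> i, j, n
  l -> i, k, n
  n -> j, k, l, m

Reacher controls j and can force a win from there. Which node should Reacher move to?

i

A0 = {m}
A1: add {i} — i (Reacher) has i→m.
A2: add {j} — j (Reacher) has j→i.
A3 = A2; e.g. k (Blocker) can still go to n. Fixed point.
From j, successor i is in the attractor (rank 1); the other successors k, l are not.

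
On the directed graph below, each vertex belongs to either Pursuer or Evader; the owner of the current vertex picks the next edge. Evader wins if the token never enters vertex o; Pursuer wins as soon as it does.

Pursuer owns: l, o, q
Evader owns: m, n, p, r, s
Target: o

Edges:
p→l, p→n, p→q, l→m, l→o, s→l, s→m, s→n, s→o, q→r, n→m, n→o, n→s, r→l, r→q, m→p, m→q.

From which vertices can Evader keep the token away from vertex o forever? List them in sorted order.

A0 = {o}
A1: add {l} — l (Pursuer) has l→o.
A2 = A1; e.g. m (Evader) can still go to p. Fixed point.
Pursuer's attractor = {l, o}; Evader avoids the target exactly from the complement.

m, n, p, q, r, s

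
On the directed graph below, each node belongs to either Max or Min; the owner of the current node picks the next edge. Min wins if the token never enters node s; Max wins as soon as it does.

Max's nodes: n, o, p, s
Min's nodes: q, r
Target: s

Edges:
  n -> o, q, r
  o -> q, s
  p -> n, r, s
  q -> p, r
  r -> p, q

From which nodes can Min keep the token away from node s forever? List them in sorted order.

A0 = {s}
A1: add {o, p} — o (Max) has o→s; p (Max) has p→s.
A2: add {n} — n (Max) has n→o.
A3 = A2; e.g. q (Min) can still go to r. Fixed point.
Max's attractor = {n, o, p, s}; Min avoids the target exactly from the complement.

q, r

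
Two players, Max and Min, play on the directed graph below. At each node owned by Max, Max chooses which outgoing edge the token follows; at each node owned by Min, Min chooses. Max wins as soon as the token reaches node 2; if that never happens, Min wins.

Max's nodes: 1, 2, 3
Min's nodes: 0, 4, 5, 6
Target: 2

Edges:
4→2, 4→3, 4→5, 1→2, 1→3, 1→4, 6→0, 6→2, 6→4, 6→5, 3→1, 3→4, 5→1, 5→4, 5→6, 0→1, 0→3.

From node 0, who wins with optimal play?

Max

A0 = {2}
A1: add {1} — 1 (Max) has 1→2.
A2: add {3} — 3 (Max) has 3→1.
A3: add {0} — 0 (Min): all of {1, 3} already in.
A4 = A3; e.g. 4 (Min) can still go to 5. Fixed point.
0 ∈ A3, so Max can force the target.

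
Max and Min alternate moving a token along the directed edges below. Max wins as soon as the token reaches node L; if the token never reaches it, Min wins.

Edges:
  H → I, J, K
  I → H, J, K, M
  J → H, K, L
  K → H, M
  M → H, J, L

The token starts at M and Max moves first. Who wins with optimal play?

Max

Track states (vertex, player-to-move).
A0 = {(L,Max), (L,Min)}
A1: add {(J,Max), (M,Max)}.
(M,Max) ∈ A1 ⇒ Max forces the target.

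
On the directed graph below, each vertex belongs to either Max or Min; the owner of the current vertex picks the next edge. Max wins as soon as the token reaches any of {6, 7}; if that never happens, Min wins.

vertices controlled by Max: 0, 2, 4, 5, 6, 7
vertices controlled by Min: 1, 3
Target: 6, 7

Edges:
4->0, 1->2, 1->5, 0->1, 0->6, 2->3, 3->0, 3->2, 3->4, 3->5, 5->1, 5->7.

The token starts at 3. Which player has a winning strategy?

Min

A0 = {6, 7}
A1: add {0, 5} — 0 (Max) has 0→6; 5 (Max) has 5→7.
A2: add {4} — 4 (Max) has 4→0.
A3 = A2; e.g. 1 (Min) can still go to 2. Fixed point.
3 never enters the attractor, so Min can avoid the target forever.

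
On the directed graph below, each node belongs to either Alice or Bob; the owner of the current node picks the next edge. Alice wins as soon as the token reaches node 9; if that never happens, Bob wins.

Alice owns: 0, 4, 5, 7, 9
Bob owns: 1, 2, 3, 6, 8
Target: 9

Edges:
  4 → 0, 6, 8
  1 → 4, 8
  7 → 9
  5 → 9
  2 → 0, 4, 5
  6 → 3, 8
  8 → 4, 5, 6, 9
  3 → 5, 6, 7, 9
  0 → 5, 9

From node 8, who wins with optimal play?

Bob

A0 = {9}
A1: add {0, 5, 7} — 0 (Alice) has 0→9; 5 (Alice) has 5→9; 7 (Alice) has 7→9.
A2: add {4} — 4 (Alice) has 4→0.
A3: add {2} — 2 (Bob): all of {0, 4, 5} already in.
A4 = A3; e.g. 1 (Bob) can still go to 8. Fixed point.
8 never enters the attractor, so Bob can avoid the target forever.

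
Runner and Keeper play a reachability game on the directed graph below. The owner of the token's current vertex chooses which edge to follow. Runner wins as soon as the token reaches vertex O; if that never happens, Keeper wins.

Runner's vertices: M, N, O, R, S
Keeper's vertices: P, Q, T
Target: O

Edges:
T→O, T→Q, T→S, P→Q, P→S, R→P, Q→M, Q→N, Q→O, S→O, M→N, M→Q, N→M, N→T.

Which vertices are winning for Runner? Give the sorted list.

A0 = {O}
A1: add {S} — S (Runner) has S→O.
A2 = A1; e.g. M (Runner) has no edge into A1. Fixed point.
Runner's winning region = {O, S}.

O, S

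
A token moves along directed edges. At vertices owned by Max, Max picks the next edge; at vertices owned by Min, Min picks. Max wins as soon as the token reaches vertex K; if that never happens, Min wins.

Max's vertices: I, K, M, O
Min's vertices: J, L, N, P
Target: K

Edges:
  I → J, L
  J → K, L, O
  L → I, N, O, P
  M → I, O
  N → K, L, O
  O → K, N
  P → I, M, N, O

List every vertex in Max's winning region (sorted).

K, M, O

A0 = {K}
A1: add {O} — O (Max) has O→K.
A2: add {M} — M (Max) has M→O.
A3 = A2; e.g. I (Max) has no edge into A2. Fixed point.
Max's winning region = {K, M, O}.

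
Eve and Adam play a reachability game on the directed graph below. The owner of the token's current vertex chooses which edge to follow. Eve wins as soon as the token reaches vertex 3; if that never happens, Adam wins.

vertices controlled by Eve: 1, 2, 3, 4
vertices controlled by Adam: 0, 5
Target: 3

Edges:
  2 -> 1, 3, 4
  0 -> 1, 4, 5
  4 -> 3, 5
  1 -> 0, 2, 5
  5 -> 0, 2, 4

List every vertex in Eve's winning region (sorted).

1, 2, 3, 4

A0 = {3}
A1: add {2, 4} — 2 (Eve) has 2→3; 4 (Eve) has 4→3.
A2: add {1} — 1 (Eve) has 1→2.
A3 = A2; e.g. 0 (Adam) can still go to 5. Fixed point.
Eve's winning region = {1, 2, 3, 4}.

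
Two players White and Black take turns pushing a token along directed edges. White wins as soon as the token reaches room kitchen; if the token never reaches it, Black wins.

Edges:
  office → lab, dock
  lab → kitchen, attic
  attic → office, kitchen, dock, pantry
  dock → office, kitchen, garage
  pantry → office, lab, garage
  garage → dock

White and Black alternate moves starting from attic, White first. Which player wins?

White

Track states (vertex, player-to-move).
A0 = {(kitchen,White), (kitchen,Black)}
A1: add {(lab,White), (attic,White), (dock,White)}.
(attic,White) ∈ A1 ⇒ White forces the target.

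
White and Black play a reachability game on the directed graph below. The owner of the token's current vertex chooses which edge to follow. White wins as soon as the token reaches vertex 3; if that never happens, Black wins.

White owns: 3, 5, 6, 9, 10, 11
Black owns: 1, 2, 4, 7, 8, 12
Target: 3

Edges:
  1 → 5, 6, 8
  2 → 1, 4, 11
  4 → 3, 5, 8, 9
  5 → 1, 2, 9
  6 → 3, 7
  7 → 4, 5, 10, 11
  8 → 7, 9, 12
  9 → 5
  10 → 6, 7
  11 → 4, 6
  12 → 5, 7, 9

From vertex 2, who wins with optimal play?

Black

A0 = {3}
A1: add {6} — 6 (White) has 6→3.
A2: add {10, 11} — 10 (White) has 10→6; 11 (White) has 11→6.
A3 = A2; e.g. 1 (Black) can still go to 5. Fixed point.
2 never enters the attractor, so Black can avoid the target forever.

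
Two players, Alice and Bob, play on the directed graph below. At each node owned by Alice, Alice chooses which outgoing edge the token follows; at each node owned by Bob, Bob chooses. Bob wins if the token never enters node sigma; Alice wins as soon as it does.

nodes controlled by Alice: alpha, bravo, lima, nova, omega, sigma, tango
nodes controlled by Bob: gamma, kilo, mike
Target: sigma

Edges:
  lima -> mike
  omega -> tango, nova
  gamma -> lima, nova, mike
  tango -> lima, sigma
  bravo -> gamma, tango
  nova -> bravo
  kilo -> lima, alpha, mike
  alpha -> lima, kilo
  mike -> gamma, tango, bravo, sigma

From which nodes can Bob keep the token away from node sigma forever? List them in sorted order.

A0 = {sigma}
A1: add {tango} — tango (Alice) has tango→sigma.
A2: add {bravo, omega} — omega (Alice) has omega→tango; bravo (Alice) has bravo→tango.
A3: add {nova} — nova (Alice) has nova→bravo.
A4 = A3; e.g. lima (Alice) has no edge into A3. Fixed point.
Alice's attractor = {bravo, nova, omega, sigma, tango}; Bob avoids the target exactly from the complement.

alpha, gamma, kilo, lima, mike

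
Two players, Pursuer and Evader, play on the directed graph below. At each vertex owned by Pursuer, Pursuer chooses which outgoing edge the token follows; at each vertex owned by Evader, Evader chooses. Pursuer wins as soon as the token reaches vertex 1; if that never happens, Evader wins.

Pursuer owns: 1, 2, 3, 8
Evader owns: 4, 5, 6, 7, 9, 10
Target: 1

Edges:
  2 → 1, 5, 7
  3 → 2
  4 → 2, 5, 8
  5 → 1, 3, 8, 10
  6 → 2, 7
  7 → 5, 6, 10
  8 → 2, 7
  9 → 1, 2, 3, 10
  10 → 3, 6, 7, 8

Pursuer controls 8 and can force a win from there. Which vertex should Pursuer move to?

2

A0 = {1}
A1: add {2} — 2 (Pursuer) has 2→1.
A2: add {3, 8} — 3 (Pursuer) has 3→2; 8 (Pursuer) has 8→2.
A3 = A2; e.g. 4 (Evader) can still go to 5. Fixed point.
From 8, successor 2 is in the attractor (rank 1); the other successor 7 is not.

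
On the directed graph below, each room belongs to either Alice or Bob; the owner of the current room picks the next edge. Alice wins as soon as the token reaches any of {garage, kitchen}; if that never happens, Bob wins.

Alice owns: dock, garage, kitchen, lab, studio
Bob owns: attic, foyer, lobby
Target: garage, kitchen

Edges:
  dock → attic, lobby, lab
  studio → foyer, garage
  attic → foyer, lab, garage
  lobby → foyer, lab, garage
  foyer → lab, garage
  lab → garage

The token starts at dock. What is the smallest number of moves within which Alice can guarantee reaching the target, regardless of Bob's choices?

2

A0 = {garage, kitchen}
A1: add {lab, studio} — studio (Alice) has studio→garage; lab (Alice) has lab→garage.
A2: add {dock, foyer} — dock (Alice) has dock→lab; foyer (Bob): all of {lab, garage} already in.
dock enters the attractor at level 2, so Alice can force the target in 2 moves from there.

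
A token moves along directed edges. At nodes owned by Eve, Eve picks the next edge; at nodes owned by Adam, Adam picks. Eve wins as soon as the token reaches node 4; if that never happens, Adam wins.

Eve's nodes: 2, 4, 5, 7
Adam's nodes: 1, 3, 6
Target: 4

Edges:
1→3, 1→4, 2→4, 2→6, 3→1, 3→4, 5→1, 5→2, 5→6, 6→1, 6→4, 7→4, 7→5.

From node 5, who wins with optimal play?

Eve

A0 = {4}
A1: add {2, 7} — 2 (Eve) has 2→4; 7 (Eve) has 7→4.
A2: add {5} — 5 (Eve) has 5→2.
A3 = A2; e.g. 1 (Adam) can still go to 3. Fixed point.
5 ∈ A2, so Eve can force the target.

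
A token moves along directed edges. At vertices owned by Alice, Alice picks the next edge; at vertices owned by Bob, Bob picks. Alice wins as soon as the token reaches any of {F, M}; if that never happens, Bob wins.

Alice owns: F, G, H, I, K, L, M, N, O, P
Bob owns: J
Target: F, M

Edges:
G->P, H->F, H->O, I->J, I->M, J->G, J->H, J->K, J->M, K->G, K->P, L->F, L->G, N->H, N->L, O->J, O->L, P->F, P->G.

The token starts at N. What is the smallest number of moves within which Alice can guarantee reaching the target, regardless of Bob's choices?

2

A0 = {F, M}
A1: add {H, I, L, P} — H (Alice) has H→F; I (Alice) has I→M; L (Alice) has L→F; P (Alice) has P→F.
A2: add {G, K, N, O} — G (Alice) has G→P; K (Alice) has K→P; N (Alice) has N→H; O (Alice) has O→L.
N enters the attractor at level 2, so Alice can force the target in 2 moves from there.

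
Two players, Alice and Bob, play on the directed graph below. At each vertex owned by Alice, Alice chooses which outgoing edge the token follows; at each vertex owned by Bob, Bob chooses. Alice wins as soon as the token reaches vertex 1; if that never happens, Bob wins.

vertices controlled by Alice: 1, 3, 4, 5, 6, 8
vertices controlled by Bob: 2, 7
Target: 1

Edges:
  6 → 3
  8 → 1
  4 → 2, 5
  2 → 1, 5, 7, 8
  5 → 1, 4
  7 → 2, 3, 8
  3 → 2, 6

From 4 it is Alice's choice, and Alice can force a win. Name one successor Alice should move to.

5

A0 = {1}
A1: add {5, 8} — 5 (Alice) has 5→1; 8 (Alice) has 8→1.
A2: add {4} — 4 (Alice) has 4→5.
A3 = A2; e.g. 2 (Bob) can still go to 7. Fixed point.
From 4, successor 5 is in the attractor (rank 1); the other successor 2 is not.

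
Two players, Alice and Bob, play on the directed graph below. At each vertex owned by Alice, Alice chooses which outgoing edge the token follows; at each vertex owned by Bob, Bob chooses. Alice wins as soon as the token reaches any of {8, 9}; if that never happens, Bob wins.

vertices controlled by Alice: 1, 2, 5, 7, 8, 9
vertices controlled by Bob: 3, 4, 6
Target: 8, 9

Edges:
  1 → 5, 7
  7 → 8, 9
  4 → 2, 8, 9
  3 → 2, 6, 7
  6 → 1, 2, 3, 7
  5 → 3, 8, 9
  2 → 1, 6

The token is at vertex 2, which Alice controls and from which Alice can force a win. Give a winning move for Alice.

A0 = {8, 9}
A1: add {5, 7} — 5 (Alice) has 5→8; 7 (Alice) has 7→8.
A2: add {1} — 1 (Alice) has 1→5.
A3: add {2} — 2 (Alice) has 2→1.
A4: add {4} — 4 (Bob): all of {2, 8, 9} already in.
A5 = A4; e.g. 3 (Bob) can still go to 6. Fixed point.
From 2, successor 1 is in the attractor (rank 2); the other successor 6 is not.

1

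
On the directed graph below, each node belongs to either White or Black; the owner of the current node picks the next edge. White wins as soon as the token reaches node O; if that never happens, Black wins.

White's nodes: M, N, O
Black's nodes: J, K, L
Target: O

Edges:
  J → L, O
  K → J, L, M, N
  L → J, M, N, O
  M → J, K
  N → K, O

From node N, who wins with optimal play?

White

A0 = {O}
A1: add {N} — N (White) has N→O.
A2 = A1; e.g. J (Black) can still go to L. Fixed point.
N ∈ A1, so White can force the target.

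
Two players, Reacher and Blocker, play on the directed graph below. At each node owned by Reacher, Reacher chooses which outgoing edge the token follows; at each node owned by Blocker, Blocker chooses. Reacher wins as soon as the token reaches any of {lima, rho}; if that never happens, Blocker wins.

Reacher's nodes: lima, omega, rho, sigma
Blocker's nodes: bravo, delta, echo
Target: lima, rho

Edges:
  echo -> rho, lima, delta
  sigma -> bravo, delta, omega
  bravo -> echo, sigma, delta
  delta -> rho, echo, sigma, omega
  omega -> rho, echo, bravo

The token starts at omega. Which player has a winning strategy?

A0 = {lima, rho}
A1: add {omega} — omega (Reacher) has omega→rho.
omega ∈ A1, so Reacher can force the target.

Reacher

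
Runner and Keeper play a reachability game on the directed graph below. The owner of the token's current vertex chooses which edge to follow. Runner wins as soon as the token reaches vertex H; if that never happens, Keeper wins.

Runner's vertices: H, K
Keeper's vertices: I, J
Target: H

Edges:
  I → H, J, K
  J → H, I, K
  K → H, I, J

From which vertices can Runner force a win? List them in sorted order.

A0 = {H}
A1: add {K} — K (Runner) has K→H.
A2 = A1; e.g. I (Keeper) can still go to J. Fixed point.
Runner's winning region = {H, K}.

H, K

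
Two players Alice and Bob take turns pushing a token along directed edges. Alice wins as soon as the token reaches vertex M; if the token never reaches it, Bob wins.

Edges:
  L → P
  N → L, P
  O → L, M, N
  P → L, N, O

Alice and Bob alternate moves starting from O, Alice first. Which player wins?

Alice

Track states (vertex, player-to-move).
A0 = {(M,Alice), (M,Bob)}
A1: add {(O,Alice)}.
(O,Alice) ∈ A1 ⇒ Alice forces the target.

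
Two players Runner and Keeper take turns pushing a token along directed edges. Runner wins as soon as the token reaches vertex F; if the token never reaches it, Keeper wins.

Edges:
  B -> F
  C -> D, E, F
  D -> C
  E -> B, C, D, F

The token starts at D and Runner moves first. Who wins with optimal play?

Keeper

Track states (vertex, player-to-move).
A0 = {(F,Runner), (F,Keeper)}
A1: add {(B,Runner), (B,Keeper), (C,Runner), (E,Runner)}.
A2: add {(D,Keeper)}.
A3 = A2; e.g. (C,Keeper) stays out. (D,Runner) never enters ⇒ Keeper avoids the target.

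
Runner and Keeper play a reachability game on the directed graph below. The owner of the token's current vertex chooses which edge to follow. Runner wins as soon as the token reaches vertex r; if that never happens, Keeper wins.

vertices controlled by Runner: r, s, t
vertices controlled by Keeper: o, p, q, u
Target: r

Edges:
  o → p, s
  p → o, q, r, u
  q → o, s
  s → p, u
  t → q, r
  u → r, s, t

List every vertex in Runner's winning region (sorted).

A0 = {r}
A1: add {t} — t (Runner) has t→r.
A2 = A1; e.g. o (Keeper) can still go to p. Fixed point.
Runner's winning region = {r, t}.

r, t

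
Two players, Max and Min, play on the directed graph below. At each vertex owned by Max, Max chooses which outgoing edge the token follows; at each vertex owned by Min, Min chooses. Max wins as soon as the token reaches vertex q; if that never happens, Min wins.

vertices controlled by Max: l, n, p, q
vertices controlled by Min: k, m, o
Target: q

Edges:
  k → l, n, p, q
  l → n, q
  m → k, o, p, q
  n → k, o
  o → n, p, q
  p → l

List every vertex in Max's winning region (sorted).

A0 = {q}
A1: add {l} — l (Max) has l→q.
A2: add {p} — p (Max) has p→l.
A3 = A2; e.g. k (Min) can still go to n. Fixed point.
Max's winning region = {l, p, q}.

l, p, q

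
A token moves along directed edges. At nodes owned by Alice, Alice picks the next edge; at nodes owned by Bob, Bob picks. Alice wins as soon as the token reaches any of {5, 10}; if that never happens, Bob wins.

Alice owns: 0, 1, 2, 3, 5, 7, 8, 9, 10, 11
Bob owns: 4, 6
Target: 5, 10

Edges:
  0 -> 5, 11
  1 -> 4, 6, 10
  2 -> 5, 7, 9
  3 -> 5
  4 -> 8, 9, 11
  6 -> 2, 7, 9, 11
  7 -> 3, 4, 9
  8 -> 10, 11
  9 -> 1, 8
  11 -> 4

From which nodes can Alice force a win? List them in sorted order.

A0 = {5, 10}
A1: add {0, 1, 2, 3, 8} — 0 (Alice) has 0→5; 1 (Alice) has 1→10; 2 (Alice) has 2→5; 3 (Alice) has 3→5; 8 (Alice) has 8→10.
A2: add {7, 9} — 7 (Alice) has 7→3; 9 (Alice) has 9→1.
A3 = A2; e.g. 4 (Bob) can still go to 11. Fixed point.
Alice's winning region = {0, 1, 2, 3, 5, 7, 8, 9, 10}.

0, 1, 2, 3, 5, 7, 8, 9, 10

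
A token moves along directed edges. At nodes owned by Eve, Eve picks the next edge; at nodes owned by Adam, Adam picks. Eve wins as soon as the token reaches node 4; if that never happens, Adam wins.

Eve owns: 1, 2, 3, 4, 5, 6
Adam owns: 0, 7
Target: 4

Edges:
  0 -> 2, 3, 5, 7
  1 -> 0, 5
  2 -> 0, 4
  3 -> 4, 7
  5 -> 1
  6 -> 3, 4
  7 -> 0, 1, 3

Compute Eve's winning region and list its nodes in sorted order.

2, 3, 4, 6

A0 = {4}
A1: add {2, 3, 6} — 2 (Eve) has 2→4; 3 (Eve) has 3→4; 6 (Eve) has 6→4.
A2 = A1; e.g. 0 (Adam) can still go to 5. Fixed point.
Eve's winning region = {2, 3, 4, 6}.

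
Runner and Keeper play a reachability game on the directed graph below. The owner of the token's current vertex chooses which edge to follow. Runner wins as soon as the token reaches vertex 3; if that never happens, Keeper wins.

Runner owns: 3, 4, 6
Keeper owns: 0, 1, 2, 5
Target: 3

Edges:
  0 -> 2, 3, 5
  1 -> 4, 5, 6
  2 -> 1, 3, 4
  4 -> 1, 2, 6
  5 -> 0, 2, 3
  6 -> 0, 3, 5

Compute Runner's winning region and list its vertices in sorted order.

A0 = {3}
A1: add {6} — 6 (Runner) has 6→3.
A2: add {4} — 4 (Runner) has 4→6.
A3 = A2; e.g. 0 (Keeper) can still go to 2. Fixed point.
Runner's winning region = {3, 4, 6}.

3, 4, 6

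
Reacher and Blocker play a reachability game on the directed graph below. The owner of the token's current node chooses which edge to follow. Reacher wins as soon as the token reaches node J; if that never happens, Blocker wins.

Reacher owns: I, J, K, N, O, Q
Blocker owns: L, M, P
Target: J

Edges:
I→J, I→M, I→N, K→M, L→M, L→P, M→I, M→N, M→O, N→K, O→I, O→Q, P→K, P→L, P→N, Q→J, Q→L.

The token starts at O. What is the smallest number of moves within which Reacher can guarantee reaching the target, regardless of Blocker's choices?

A0 = {J}
A1: add {I, Q} — I (Reacher) has I→J; Q (Reacher) has Q→J.
A2: add {O} — O (Reacher) has O→I.
A3 = A2; e.g. K (Reacher) has no edge into A2. Fixed point.
O enters the attractor at level 2, so Reacher can force the target in 2 moves from there.

2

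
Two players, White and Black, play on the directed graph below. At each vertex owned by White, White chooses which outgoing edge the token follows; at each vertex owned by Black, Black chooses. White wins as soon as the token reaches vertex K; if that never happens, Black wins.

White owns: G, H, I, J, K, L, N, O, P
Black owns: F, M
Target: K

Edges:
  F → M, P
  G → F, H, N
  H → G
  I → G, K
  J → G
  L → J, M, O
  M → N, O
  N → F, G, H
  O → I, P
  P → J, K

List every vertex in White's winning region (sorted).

A0 = {K}
A1: add {I, P} — I (White) has I→K; P (White) has P→K.
A2: add {O} — O (White) has O→I.
A3: add {L} — L (White) has L→O.
A4 = A3; e.g. F (Black) can still go to M. Fixed point.
White's winning region = {I, K, L, O, P}.

I, K, L, O, P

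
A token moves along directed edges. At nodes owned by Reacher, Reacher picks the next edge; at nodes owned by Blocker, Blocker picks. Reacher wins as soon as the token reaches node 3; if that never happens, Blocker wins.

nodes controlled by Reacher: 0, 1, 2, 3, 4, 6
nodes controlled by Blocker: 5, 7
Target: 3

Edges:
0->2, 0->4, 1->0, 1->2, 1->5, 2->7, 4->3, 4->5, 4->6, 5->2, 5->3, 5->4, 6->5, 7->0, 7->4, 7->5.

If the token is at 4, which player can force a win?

Reacher

A0 = {3}
A1: add {4} — 4 (Reacher) has 4→3.
4 ∈ A1, so Reacher can force the target.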